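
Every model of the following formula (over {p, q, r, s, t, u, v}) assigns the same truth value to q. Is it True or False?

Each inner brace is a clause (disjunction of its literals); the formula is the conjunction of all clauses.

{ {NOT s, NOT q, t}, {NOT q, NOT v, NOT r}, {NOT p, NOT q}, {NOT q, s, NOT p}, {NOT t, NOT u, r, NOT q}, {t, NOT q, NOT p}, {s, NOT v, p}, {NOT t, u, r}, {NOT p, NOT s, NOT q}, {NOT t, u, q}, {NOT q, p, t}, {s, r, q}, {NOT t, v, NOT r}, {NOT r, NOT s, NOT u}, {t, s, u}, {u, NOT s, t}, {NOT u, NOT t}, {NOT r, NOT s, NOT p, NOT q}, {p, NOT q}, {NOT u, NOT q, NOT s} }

Suppose q = true.
The clause (NOT p) is unit, so p = false.
That conflicts with the unit clause (p).
So every satisfying assignment has q = False.

False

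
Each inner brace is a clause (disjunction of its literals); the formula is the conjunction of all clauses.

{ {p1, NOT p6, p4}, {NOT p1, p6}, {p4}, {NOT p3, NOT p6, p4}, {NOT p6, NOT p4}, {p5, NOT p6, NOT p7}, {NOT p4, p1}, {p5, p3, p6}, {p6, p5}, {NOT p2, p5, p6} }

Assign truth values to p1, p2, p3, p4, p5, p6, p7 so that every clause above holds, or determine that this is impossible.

(p4) alone gives p4 = true.
(NOT p6) alone gives p6 = false.
(NOT p1) alone gives p1 = false.
That conflicts with the unit clause (p1).

UNSATISFIABLE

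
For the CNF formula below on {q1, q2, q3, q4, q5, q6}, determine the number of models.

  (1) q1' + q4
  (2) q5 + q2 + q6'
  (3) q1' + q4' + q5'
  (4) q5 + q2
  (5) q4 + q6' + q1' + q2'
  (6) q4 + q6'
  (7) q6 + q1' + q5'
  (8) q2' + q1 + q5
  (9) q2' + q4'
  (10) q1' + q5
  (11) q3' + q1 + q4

There are 2^6 = 64 truth assignments over (q1, q2, q3, q4, q5, q6).
Split on q4. With q4 = 1, the clauses containing q4 are satisfied and q4' drops from the rest; 4 of the 2^5 = 32 assignments to the other variables satisfy what remains.
With q4 = 0, by the same count on the reduced clause set, 2 assignments work.
Total: 4 + 2 = 6.

6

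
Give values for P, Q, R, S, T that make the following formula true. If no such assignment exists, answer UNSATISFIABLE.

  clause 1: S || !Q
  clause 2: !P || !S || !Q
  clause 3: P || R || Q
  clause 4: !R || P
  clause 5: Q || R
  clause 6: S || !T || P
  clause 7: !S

P: true,  Q: false,  R: true,  S: false,  T: false

From the singleton clause (!S), S = false.
From the singleton clause (!Q), Q = false.
From the singleton clause (R), R = true.
From the singleton clause (P), P = true.
Every clause is now satisfied; T is unconstrained.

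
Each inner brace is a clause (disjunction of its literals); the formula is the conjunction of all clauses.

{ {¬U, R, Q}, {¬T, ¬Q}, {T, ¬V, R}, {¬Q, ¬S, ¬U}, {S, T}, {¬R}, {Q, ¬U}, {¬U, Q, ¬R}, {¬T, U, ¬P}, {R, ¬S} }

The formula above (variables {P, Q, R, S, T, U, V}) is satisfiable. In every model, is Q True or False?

False

Suppose Q = True.
(¬T) alone gives T = False.
(S) alone gives S = True.
(¬U) alone gives U = False.
(¬R) alone gives R = False.
But (R) is also a unit clause — contradiction.
So every satisfying assignment has Q = False.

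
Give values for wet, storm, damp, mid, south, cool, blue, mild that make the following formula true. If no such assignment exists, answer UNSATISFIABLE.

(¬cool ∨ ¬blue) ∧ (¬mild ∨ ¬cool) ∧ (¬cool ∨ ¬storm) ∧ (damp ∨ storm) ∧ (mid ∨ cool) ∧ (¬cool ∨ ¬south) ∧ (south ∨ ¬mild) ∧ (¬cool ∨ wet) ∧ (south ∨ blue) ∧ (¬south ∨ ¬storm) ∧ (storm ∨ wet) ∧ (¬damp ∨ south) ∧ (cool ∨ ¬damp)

wet: True,  storm: True,  damp: False,  mid: True,  south: False,  cool: False,  blue: True,  mild: False

Case cool = False:
(mid) alone gives mid = True.
(¬damp) alone gives damp = False.
(storm) alone gives storm = True.
(¬south) alone gives south = False.
(¬mild) alone gives mild = False.
(blue) alone gives blue = True.
Every clause is now satisfied; wet is unconstrained.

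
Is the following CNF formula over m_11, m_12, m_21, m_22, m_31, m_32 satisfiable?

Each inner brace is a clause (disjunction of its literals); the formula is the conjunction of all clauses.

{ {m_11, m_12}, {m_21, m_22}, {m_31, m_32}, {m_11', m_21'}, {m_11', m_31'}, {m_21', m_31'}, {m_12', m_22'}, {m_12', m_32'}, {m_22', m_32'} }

No

Try m_11 = 1.
The clause (m_21') is unit, so m_21 = 0.
The clause (m_22) is unit, so m_22 = 1.
The clause (m_31') is unit, so m_31 = 0.
The clause (m_32) is unit, so m_32 = 1.
Now (m_32') is unsatisfied and unit — conflict.
Backtrack on m_11: now try m_11 = 0.
The clause (m_12) is unit, so m_12 = 1.
The clause (m_22') is unit, so m_22 = 0.
The clause (m_21) is unit, so m_21 = 1.
The clause (m_31') is unit, so m_31 = 0.
The clause (m_32) is unit, so m_32 = 1.
Now (m_32') is unsatisfied and unit — conflict.
Either choice for m_11 ends in contradiction.
No assignment satisfies every clause.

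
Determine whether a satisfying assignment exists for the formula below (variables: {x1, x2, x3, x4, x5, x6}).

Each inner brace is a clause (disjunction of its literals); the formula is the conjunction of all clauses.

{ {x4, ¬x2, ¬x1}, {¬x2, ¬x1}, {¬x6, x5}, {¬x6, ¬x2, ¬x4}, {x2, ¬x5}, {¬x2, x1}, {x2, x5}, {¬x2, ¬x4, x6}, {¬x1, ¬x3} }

Try x2 = False.
Unit clause (¬x5) forces x5 = False.
But (x5) is also a unit clause — contradiction.
So x2 must be the other value — set x2 = True.
Unit clause (¬x1) forces x1 = False.
But (x1) is also a unit clause — contradiction.
Both values of x2 lead to a conflict.
No assignment satisfies every clause.

No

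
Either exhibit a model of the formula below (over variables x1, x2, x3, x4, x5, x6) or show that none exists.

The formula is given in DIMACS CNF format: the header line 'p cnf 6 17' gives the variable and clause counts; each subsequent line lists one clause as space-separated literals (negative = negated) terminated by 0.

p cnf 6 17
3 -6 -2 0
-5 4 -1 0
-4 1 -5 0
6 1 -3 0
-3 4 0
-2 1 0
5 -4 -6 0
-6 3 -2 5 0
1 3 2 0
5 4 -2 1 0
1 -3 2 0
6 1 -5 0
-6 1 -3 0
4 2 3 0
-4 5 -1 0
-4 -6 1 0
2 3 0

Try x3 = True.
The clause (x4) is unit, so x4 = True.
Try x1 = True.
The clause (x5) is unit, so x5 = True.
All clauses hold; x2, x6 can take either value.

x1 ↦ True; x2 ↦ False; x3 ↦ True; x4 ↦ True; x5 ↦ True; x6 ↦ True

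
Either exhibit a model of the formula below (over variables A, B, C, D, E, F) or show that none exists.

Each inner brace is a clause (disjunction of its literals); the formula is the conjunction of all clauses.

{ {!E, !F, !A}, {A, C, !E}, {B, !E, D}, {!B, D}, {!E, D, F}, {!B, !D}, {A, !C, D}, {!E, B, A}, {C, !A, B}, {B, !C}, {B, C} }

Branch on B: set B = false.
From the singleton clause (!C), C = false.
But (C) is also a unit clause — contradiction.
So B must be the other value — set B = true.
From the singleton clause (D), D = true.
But (!D) is also a unit clause — contradiction.
Both values of B lead to a conflict.

UNSATISFIABLE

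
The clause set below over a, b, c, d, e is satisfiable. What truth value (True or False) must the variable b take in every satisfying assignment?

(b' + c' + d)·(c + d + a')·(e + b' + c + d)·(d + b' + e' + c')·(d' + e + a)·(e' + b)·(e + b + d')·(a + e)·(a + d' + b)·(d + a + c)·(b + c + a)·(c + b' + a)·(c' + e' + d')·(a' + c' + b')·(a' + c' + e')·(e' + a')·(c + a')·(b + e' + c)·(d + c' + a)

False

Suppose b = 1.
Case c = 0:
Unit clause (a) forces a = 1.
That conflicts with the unit clause (a').
Backtrack on c: now try c = 1.
Unit clause (d) forces d = 1.
Unit clause (e') forces e = 0.
Unit clause (a) forces a = 1.
That conflicts with the unit clause (a').
Neither c = 1 nor c = 0 works.
So every satisfying assignment has b = False.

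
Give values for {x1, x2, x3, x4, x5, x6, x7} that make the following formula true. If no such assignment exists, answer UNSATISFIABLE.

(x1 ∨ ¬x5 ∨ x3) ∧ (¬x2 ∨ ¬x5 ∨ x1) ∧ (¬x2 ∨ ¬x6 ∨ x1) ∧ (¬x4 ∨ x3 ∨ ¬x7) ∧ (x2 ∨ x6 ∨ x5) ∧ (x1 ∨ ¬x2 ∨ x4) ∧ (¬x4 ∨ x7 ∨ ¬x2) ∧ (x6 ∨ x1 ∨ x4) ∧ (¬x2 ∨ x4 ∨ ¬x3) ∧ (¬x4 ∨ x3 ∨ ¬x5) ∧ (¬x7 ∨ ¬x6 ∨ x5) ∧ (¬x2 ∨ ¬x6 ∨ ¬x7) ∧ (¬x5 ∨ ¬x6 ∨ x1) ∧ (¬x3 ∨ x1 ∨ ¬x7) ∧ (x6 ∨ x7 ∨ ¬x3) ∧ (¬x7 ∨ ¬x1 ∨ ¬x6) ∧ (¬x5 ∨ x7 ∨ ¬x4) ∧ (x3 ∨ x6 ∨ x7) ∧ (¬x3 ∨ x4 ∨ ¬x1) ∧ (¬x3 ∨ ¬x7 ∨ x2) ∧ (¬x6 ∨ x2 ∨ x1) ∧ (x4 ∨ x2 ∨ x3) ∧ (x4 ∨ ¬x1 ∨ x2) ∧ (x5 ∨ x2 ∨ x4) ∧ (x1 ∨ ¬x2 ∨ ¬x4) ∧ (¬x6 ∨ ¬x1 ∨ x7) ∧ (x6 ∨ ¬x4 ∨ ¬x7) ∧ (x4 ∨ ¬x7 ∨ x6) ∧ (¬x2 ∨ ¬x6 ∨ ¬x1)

Suppose x1 = True.
Suppose x7 = False.
From the singleton clause (¬x6), x6 = False.
From the singleton clause (¬x3), x3 = False.
That conflicts with the unit clause (x3).
Backtrack on x7: now try x7 = True.
From the singleton clause (¬x6), x6 = False.
From the singleton clause (¬x4), x4 = False.
That conflicts with the unit clause (x4).
Both values of x7 lead to a conflict.
Backtrack on x1: now try x1 = False.
Suppose x5 = False.
Suppose x2 = False.
From the singleton clause (x6), x6 = True.
That conflicts with the unit clause (¬x6).
Backtrack on x2: now try x2 = True.
From the singleton clause (¬x6), x6 = False.
From the singleton clause (x4), x4 = True.
That conflicts with the unit clause (¬x4).
Both values of x2 lead to a conflict.
Backtrack on x5: now try x5 = True.
From the singleton clause (x3), x3 = True.
From the singleton clause (¬x2), x2 = False.
From the singleton clause (¬x6), x6 = False.
From the singleton clause (x4), x4 = True.
From the singleton clause (¬x7), x7 = False.
That conflicts with the unit clause (x7).
Both values of x5 lead to a conflict.
Both values of x1 lead to a conflict.

UNSATISFIABLE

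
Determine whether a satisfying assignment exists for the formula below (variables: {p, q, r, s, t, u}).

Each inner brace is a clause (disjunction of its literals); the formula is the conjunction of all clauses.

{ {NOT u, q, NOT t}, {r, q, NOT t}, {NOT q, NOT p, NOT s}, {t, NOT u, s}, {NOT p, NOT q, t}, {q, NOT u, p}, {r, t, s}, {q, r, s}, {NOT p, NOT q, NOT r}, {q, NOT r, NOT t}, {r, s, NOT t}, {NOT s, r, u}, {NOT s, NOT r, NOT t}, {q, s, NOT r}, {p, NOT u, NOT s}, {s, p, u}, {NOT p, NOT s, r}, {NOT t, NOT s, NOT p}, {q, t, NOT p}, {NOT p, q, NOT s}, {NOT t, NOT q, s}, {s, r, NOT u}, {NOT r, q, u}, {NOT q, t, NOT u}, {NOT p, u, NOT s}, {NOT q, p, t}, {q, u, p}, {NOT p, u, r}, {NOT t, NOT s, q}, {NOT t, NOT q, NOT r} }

No

Suppose u = false.
Suppose s = false.
The clause (p) is unit, so p = true.
The clause (r) is unit, so r = true.
The clause (NOT q) is unit, so q = false.
That conflicts with the unit clause (q).
Undo s and try s = true.
The clause (r) is unit, so r = true.
The clause (NOT t) is unit, so t = false.
The clause (q) is unit, so q = true.
The clause (NOT p) is unit, so p = false.
That conflicts with the unit clause (p).
Neither s = true nor s = false works.
Undo u and try u = true.
Suppose q = true.
The clause (t) is unit, so t = true.
The clause (s) is unit, so s = true.
The clause (NOT p) is unit, so p = false.
That conflicts with the unit clause (p).
Undo q and try q = false.
The clause (NOT t) is unit, so t = false.
The clause (s) is unit, so s = true.
The clause (p) is unit, so p = true.
That conflicts with the unit clause (NOT p).
Neither q = true nor q = false works.
Neither u = true nor u = false works.
No assignment satisfies every clause.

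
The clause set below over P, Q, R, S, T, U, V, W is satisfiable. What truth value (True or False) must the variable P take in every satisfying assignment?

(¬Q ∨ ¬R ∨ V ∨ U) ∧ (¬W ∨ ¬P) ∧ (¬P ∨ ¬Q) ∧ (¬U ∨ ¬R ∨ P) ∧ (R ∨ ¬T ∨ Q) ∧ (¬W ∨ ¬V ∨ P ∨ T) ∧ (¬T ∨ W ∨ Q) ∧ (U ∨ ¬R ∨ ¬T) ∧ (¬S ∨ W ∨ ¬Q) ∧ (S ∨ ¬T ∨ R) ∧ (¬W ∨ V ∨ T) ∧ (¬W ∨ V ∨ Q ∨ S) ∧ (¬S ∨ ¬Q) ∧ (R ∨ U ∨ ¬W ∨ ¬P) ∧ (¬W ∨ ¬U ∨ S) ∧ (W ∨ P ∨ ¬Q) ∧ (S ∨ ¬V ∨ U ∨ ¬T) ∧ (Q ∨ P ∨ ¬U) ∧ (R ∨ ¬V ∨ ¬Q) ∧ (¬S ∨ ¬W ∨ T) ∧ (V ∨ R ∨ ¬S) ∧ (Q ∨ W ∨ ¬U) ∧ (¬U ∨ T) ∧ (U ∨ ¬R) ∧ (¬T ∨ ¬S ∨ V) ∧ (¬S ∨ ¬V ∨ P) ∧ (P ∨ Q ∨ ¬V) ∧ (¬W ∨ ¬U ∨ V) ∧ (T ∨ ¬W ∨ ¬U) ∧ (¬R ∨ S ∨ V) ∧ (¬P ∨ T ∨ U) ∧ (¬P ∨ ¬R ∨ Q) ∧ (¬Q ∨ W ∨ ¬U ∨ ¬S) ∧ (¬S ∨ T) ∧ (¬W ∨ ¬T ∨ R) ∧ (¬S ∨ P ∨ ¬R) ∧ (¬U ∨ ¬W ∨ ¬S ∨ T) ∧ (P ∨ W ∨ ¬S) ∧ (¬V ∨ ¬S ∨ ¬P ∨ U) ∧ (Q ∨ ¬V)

Suppose P = True.
Unit clause (¬W) forces W = False.
Unit clause (¬Q) forces Q = False.
Unit clause (¬T) forces T = False.
Unit clause (¬U) forces U = False.
Now (U) is unsatisfied and unit — conflict.
So every satisfying assignment has P = False.

False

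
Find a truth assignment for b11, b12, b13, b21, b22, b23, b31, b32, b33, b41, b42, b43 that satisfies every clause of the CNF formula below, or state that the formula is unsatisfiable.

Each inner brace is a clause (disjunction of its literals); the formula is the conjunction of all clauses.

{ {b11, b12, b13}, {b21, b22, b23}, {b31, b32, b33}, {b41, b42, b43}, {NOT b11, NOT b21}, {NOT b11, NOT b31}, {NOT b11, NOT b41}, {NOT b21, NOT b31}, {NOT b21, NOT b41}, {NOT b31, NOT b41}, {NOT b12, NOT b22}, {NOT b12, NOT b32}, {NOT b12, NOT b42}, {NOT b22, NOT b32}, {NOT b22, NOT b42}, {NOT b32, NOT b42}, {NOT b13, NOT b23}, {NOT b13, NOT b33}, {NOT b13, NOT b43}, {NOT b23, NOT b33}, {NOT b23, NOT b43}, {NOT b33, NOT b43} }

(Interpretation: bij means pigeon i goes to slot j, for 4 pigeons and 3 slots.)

Case b11 = false:
Case b12 = true:
Unit clause (NOT b22) forces b22 = false.
Unit clause (NOT b32) forces b32 = false.
Unit clause (NOT b42) forces b42 = false.
Case b21 = true:
Unit clause (NOT b31) forces b31 = false.
Unit clause (b33) forces b33 = true.
Unit clause (NOT b41) forces b41 = false.
Unit clause (b43) forces b43 = true.
Now (NOT b43) is unsatisfied and unit — conflict.
Undo b21 and try b21 = false.
Unit clause (b23) forces b23 = true.
Unit clause (NOT b13) forces b13 = false.
Unit clause (NOT b33) forces b33 = false.
Unit clause (b31) forces b31 = true.
Unit clause (NOT b41) forces b41 = false.
Unit clause (b43) forces b43 = true.
Now (NOT b43) is unsatisfied and unit — conflict.
Either choice for b21 ends in contradiction.
Undo b12 and try b12 = false.
Unit clause (b13) forces b13 = true.
Unit clause (NOT b23) forces b23 = false.
Unit clause (NOT b33) forces b33 = false.
Unit clause (NOT b43) forces b43 = false.
Case b21 = true:
Unit clause (NOT b31) forces b31 = false.
Unit clause (b32) forces b32 = true.
Unit clause (NOT b41) forces b41 = false.
Unit clause (b42) forces b42 = true.
Now (NOT b42) is unsatisfied and unit — conflict.
Undo b21 and try b21 = false.
Unit clause (b22) forces b22 = true.
Unit clause (NOT b32) forces b32 = false.
Unit clause (b31) forces b31 = true.
Unit clause (NOT b41) forces b41 = false.
Unit clause (b42) forces b42 = true.
Now (NOT b42) is unsatisfied and unit — conflict.
Either choice for b21 ends in contradiction.
Either choice for b12 ends in contradiction.
Undo b11 and try b11 = true.
Unit clause (NOT b21) forces b21 = false.
Unit clause (NOT b31) forces b31 = false.
Unit clause (NOT b41) forces b41 = false.
Case b22 = true:
Unit clause (NOT b12) forces b12 = false.
Unit clause (NOT b32) forces b32 = false.
Unit clause (b33) forces b33 = true.
Unit clause (NOT b42) forces b42 = false.
Unit clause (b43) forces b43 = true.
Now (NOT b43) is unsatisfied and unit — conflict.
Undo b22 and try b22 = false.
Unit clause (b23) forces b23 = true.
Unit clause (NOT b13) forces b13 = false.
Unit clause (NOT b33) forces b33 = false.
Unit clause (b32) forces b32 = true.
Unit clause (NOT b12) forces b12 = false.
Unit clause (NOT b42) forces b42 = false.
Unit clause (b43) forces b43 = true.
Now (NOT b43) is unsatisfied and unit — conflict.
Either choice for b22 ends in contradiction.
Either choice for b11 ends in contradiction.

UNSATISFIABLE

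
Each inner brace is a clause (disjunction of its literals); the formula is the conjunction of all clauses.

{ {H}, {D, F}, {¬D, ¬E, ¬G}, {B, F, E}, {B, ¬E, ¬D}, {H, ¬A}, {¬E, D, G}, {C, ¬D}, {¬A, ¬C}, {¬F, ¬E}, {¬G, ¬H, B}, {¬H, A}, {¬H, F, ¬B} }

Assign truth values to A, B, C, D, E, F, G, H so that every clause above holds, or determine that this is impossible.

The clause (H) is unit, so H = True.
The clause (A) is unit, so A = True.
The clause (¬C) is unit, so C = False.
The clause (¬D) is unit, so D = False.
The clause (F) is unit, so F = True.
The clause (¬E) is unit, so E = False.
Case G = True:
The clause (B) is unit, so B = True.
This assignment satisfies each clause.

A ↦ True; B ↦ True; C ↦ False; D ↦ False; E ↦ False; F ↦ True; G ↦ True; H ↦ True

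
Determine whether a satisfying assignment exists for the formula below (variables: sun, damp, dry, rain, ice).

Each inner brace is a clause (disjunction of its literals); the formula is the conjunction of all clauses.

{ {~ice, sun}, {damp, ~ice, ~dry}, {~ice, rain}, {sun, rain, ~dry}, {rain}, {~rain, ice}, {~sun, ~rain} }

Unit clause (rain) forces rain = 1.
Unit clause (ice) forces ice = 1.
Unit clause (sun) forces sun = 1.
But (~sun) is also a unit clause — contradiction.
No assignment satisfies every clause.

No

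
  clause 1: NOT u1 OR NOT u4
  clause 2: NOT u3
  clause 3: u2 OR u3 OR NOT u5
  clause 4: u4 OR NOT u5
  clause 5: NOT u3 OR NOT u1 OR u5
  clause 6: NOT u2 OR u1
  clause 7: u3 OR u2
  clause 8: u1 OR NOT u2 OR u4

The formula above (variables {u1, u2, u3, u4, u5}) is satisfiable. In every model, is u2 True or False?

Suppose u2 = false.
The clause (NOT u3) is unit, so u3 = false.
But (u3) is also a unit clause — contradiction.
So every satisfying assignment has u2 = True.

True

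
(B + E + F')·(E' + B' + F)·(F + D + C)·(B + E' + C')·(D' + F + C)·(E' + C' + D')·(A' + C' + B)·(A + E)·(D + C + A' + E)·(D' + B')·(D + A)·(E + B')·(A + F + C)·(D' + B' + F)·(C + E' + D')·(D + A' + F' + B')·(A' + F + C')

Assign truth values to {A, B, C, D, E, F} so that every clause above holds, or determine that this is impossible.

Branch on A: set A = 1.
Branch on C: set C = 0.
Branch on F: set F = 1.
Branch on B: set B = 0.
(E) alone gives E = 1.
(D') alone gives D = 0.
All clauses are satisfied.

A ↦ 1; B ↦ 0; C ↦ 0; D ↦ 0; E ↦ 1; F ↦ 1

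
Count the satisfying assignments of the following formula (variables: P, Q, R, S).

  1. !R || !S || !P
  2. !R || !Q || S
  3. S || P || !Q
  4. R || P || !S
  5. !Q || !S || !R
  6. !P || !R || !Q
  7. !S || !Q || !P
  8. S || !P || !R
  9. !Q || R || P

There are 2^4 = 16 truth assignments over (P, Q, R, S).
Check each against the 9 clauses (columns in the order P, Q, R, S):
  F F F F  ✓ satisfies all
  F F F T  ✗ fails (R || P || !S)
  F F T F  ✓ satisfies all
  F F T T  ✓ satisfies all
  F T F F  ✗ fails (S || P || !Q)
  F T F T  ✗ fails (R || P || !S)
  F T T F  ✗ fails (!R || !Q || S)
  F T T T  ✗ fails (!Q || !S || !R)
  T F F F  ✓ satisfies all
  T F F T  ✓ satisfies all
  T F T F  ✗ fails (S || !P || !R)
  T F T T  ✗ fails (!R || !S || !P)
  T T F F  ✓ satisfies all
  T T F T  ✗ fails (!S || !Q || !P)
  T T T F  ✗ fails (!R || !Q || S)
  T T T T  ✗ fails (!R || !S || !P)
6 of the 16 rows are models.

6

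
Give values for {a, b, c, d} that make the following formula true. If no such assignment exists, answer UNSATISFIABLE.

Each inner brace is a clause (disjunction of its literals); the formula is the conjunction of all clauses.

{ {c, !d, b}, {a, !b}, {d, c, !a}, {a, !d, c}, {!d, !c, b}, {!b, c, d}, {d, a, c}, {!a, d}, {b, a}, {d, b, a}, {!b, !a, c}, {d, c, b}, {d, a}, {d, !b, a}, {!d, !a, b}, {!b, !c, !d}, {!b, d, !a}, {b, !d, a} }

UNSATISFIABLE

Branch on a: set a = true.
Unit clause (d) forces d = true.
Unit clause (b) forces b = true.
Unit clause (c) forces c = true.
Now (!c) is unsatisfied and unit — conflict.
So a must be the other value — set a = false.
Unit clause (!b) forces b = false.
Now (b) is unsatisfied and unit — conflict.
Either choice for a ends in contradiction.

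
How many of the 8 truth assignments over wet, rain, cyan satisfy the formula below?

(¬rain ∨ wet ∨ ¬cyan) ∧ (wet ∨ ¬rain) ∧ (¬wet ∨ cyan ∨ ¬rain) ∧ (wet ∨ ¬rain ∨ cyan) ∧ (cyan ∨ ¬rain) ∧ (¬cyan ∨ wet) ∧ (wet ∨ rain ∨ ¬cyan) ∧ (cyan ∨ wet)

3

There are 2^3 = 8 truth assignments over (wet, rain, cyan).
Split on cyan. With cyan = True, the clauses containing cyan are satisfied and ¬cyan drops from the rest; 2 of the 2^2 = 4 assignments to the other variables satisfy what remains.
With cyan = False, by the same count on the reduced clause set, 1 assignment works.
(One model: wet=T, rain=F, cyan=F.)
Total: 2 + 1 = 3.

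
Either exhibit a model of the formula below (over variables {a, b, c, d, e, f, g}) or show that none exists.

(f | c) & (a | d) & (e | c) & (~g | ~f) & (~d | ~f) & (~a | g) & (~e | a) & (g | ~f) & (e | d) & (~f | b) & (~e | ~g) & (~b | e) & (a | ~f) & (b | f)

Branch on f: set f = 1.
(~g) alone gives g = 0.
Now (g) is unsatisfied and unit — conflict.
Undo f and try f = 0.
(c) alone gives c = 1.
(b) alone gives b = 1.
(e) alone gives e = 1.
(a) alone gives a = 1.
(g) alone gives g = 1.
Now (~g) is unsatisfied and unit — conflict.
Both values of f lead to a conflict.

UNSATISFIABLE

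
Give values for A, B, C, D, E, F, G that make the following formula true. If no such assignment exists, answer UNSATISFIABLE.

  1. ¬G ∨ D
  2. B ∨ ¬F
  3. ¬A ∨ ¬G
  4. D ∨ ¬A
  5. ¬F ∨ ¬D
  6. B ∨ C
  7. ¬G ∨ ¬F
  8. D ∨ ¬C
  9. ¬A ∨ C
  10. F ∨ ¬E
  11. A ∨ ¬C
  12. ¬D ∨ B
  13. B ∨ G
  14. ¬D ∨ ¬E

A ↦ True,  B ↦ True,  C ↦ True,  D ↦ True,  E ↦ False,  F ↦ False,  G ↦ False

Try G = False.
The clause (B) is unit, so B = True.
Try D = True.
The clause (¬F) is unit, so F = False.
The clause (¬E) is unit, so E = False.
Try A = True.
The clause (C) is unit, so C = True.
This assignment satisfies each clause.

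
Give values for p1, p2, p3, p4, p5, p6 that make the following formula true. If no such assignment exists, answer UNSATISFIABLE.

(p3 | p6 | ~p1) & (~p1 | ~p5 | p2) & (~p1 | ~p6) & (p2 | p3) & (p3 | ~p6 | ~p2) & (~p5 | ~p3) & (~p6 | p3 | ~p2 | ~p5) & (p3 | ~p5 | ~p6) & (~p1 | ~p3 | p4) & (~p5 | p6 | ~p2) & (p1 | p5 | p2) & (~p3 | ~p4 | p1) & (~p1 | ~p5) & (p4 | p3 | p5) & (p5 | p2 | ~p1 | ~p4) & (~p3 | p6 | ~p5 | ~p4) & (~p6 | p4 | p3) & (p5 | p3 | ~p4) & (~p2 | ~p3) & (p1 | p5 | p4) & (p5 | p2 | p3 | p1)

UNSATISFIABLE

Branch on p1: set p1 = 0.
Branch on p2: set p2 = 1.
The clause (~p3) is unit, so p3 = 0.
The clause (~p6) is unit, so p6 = 0.
The clause (~p5) is unit, so p5 = 0.
The clause (p4) is unit, so p4 = 1.
But (~p4) is also a unit clause — contradiction.
So p2 must be the other value — set p2 = 0.
The clause (p3) is unit, so p3 = 1.
The clause (~p5) is unit, so p5 = 0.
But (p5) is also a unit clause — contradiction.
Neither p2 = 1 nor p2 = 0 works.
So p1 must be the other value — set p1 = 1.
The clause (~p6) is unit, so p6 = 0.
The clause (p3) is unit, so p3 = 1.
The clause (~p5) is unit, so p5 = 0.
The clause (p4) is unit, so p4 = 1.
The clause (p2) is unit, so p2 = 1.
But (~p2) is also a unit clause — contradiction.
Neither p1 = 1 nor p1 = 0 works.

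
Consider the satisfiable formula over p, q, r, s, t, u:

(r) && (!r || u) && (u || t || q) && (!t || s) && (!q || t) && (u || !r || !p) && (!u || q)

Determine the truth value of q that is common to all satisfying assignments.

Suppose q = false.
Unit clause (r) forces r = true.
Unit clause (u) forces u = true.
That conflicts with the unit clause (!u).
So every satisfying assignment has q = True.

True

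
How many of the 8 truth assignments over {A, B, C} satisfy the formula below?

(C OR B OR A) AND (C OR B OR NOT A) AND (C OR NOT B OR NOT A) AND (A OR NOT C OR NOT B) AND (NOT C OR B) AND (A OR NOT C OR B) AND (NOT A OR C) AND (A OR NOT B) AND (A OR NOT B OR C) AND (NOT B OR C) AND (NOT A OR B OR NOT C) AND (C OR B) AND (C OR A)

1

There are 2^3 = 8 truth assignments over (A, B, C).
Check each against the 13 clauses (columns in the order A, B, C):
  F F F  ✗ fails (C OR B OR A)
  F F T  ✗ fails (NOT C OR B)
  F T F  ✗ fails (A OR NOT B)
  F T T  ✗ fails (A OR NOT C OR NOT B)
  T F F  ✗ fails (C OR B OR NOT A)
  T F T  ✗ fails (NOT C OR B)
  T T F  ✗ fails (C OR NOT B OR NOT A)
  T T T  ✓ satisfies all
1 of the 8 rows is a model.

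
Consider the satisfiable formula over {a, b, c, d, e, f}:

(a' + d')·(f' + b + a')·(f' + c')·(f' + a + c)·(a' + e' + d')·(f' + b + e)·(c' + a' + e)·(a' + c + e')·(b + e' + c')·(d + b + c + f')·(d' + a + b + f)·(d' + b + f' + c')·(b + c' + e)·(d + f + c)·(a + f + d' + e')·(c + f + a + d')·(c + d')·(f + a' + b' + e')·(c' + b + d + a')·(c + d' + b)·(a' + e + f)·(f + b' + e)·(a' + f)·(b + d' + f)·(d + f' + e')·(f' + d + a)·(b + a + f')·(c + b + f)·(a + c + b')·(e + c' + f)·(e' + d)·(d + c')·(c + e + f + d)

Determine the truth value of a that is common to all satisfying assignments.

Suppose a = 0.
Branch on f: set f = 0.
Branch on d: set d = 0.
(c) alone gives c = 1.
But (c') is also a unit clause — contradiction.
That branch fails; take d = 1 instead.
(b) alone gives b = 1.
(e') alone gives e = 0.
But (e) is also a unit clause — contradiction.
Neither d = 1 nor d = 0 works.
That branch fails; take f = 1 instead.
(c') alone gives c = 0.
But (c) is also a unit clause — contradiction.
Neither f = 1 nor f = 0 works.
So every satisfying assignment has a = True.

True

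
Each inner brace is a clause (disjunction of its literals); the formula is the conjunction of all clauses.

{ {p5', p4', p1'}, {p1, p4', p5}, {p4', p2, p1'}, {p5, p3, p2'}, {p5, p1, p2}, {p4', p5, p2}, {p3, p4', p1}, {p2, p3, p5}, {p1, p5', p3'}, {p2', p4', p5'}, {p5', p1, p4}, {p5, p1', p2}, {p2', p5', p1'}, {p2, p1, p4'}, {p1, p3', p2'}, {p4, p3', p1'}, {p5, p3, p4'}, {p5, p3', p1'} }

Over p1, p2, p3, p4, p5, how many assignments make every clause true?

1

There are 2^5 = 32 truth assignments over (p1, p2, p3, p4, p5).
Split on p4. With p4 = 1, the clauses containing p4 are satisfied and p4' drops from the rest; 0 of the 2^4 = 16 assignments to the other variables satisfy what remains.
With p4 = 0, by the same count on the reduced clause set, 1 assignment works.
(One model: p1=T, p2=F, p3=F, p4=F, p5=T.)
Total: 0 + 1 = 1.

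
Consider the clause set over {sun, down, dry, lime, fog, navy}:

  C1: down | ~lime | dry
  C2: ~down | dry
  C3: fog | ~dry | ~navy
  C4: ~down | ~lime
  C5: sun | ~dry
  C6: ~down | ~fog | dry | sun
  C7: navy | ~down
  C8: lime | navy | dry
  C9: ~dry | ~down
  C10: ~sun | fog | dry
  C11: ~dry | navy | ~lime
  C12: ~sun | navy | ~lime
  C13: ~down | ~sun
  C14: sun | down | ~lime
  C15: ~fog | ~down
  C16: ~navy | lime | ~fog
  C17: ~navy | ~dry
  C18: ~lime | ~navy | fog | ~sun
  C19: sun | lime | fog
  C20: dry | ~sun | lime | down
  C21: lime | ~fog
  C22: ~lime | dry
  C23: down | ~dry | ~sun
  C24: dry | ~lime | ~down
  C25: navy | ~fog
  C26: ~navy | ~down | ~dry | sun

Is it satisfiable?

Case down = 0:
Case lime = 0:
(~fog) alone gives fog = 0.
(sun) alone gives sun = 1.
(dry) alone gives dry = 1.
That conflicts with the unit clause (~dry).
Backtrack on lime: now try lime = 1.
(dry) alone gives dry = 1.
(sun) alone gives sun = 1.
That conflicts with the unit clause (~sun).
Neither lime = 1 nor lime = 0 works.
Backtrack on down: now try down = 1.
(dry) alone gives dry = 1.
That conflicts with the unit clause (~dry).
Neither down = 1 nor down = 0 works.
No assignment satisfies every clause.

No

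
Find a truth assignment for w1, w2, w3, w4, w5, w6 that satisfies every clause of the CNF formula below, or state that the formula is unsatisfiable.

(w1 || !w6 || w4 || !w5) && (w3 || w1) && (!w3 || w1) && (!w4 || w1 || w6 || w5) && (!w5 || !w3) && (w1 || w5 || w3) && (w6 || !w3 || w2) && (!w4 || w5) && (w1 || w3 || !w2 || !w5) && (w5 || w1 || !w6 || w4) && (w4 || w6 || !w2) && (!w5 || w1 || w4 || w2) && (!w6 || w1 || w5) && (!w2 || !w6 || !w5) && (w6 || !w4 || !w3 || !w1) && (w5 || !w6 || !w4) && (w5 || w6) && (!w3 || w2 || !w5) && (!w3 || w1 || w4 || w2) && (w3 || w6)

Try w3 = false.
Unit clause (w1) forces w1 = true.
Unit clause (w6) forces w6 = true.
Try w4 = false.
Try w2 = false.
No clause remains; w5 is free.

w1: true; w2: false; w3: false; w4: false; w5: false; w6: true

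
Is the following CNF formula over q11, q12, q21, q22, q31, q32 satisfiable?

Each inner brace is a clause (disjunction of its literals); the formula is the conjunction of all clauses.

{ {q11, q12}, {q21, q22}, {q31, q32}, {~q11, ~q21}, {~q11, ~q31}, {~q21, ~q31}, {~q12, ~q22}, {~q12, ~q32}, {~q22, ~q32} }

Suppose q11 = 1.
The clause (~q21) is unit, so q21 = 0.
The clause (q22) is unit, so q22 = 1.
The clause (~q31) is unit, so q31 = 0.
The clause (q32) is unit, so q32 = 1.
Now (~q32) is unsatisfied and unit — conflict.
That branch fails; take q11 = 0 instead.
The clause (q12) is unit, so q12 = 1.
The clause (~q22) is unit, so q22 = 0.
The clause (q21) is unit, so q21 = 1.
The clause (~q31) is unit, so q31 = 0.
The clause (q32) is unit, so q32 = 1.
Now (~q32) is unsatisfied and unit — conflict.
Either choice for q11 ends in contradiction.
No assignment satisfies every clause.

No, unsatisfiable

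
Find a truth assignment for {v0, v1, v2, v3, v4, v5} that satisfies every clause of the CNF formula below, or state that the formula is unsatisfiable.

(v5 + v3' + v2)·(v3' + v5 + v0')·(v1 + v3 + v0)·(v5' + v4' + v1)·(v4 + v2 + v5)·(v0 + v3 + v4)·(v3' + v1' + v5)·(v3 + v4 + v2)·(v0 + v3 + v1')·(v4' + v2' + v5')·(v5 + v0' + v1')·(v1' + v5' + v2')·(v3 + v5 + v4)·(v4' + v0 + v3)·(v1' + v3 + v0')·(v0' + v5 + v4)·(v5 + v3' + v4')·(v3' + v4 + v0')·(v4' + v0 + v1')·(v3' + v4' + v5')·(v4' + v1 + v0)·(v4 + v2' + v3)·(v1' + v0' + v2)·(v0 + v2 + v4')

v0 ↦ 0, v1 ↦ 0, v2 ↦ 0, v3 ↦ 1, v4 ↦ 0, v5 ↦ 1

Case v5 = 1:
Case v4 = 0:
Case v0 = 0:
Unit clause (v3) forces v3 = 1.
Case v1 = 0:
All clauses hold; v2 can take either value.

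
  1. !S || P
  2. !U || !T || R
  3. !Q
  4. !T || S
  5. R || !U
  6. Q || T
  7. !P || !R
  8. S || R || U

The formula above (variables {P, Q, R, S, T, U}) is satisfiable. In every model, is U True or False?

Suppose U = true.
Unit clause (!Q) forces Q = false.
Unit clause (R) forces R = true.
Unit clause (T) forces T = true.
Unit clause (S) forces S = true.
Unit clause (P) forces P = true.
But (!P) is also a unit clause — contradiction.
So every satisfying assignment has U = False.

False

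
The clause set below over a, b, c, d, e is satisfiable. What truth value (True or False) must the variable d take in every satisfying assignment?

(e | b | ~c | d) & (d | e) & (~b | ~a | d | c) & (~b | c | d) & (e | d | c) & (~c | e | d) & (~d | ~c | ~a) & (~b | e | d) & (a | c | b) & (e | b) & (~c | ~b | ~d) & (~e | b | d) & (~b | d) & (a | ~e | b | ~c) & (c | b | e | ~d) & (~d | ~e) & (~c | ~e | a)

True

Suppose d = 0.
Unit clause (e) forces e = 1.
Unit clause (b) forces b = 1.
Now (~b) is unsatisfied and unit — conflict.
So every satisfying assignment has d = True.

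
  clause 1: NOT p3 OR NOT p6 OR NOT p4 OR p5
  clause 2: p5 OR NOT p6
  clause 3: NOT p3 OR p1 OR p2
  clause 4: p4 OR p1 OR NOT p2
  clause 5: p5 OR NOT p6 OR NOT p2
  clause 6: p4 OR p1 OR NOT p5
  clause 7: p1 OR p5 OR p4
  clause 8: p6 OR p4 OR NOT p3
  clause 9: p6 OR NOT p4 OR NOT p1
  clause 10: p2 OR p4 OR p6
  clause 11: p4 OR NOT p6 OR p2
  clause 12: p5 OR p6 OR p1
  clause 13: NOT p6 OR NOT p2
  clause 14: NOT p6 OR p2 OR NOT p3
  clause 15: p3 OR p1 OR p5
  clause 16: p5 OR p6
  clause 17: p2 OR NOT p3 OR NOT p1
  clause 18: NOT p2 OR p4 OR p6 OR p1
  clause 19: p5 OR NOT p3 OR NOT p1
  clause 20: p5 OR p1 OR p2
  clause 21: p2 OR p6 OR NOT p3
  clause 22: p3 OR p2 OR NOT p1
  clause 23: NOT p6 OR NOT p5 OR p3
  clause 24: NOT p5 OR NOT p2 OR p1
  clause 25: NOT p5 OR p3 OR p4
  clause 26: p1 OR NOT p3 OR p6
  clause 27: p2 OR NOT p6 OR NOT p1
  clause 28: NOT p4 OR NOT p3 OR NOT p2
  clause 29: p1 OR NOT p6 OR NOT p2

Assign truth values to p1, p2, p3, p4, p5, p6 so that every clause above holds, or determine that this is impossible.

Try p5 = true.
Try p4 = true.
Try p6 = false.
(NOT p1) alone gives p1 = false.
(NOT p2) alone gives p2 = false.
(NOT p3) alone gives p3 = false.
All clauses are satisfied.

p1: false, p2: false, p3: false, p4: true, p5: true, p6: false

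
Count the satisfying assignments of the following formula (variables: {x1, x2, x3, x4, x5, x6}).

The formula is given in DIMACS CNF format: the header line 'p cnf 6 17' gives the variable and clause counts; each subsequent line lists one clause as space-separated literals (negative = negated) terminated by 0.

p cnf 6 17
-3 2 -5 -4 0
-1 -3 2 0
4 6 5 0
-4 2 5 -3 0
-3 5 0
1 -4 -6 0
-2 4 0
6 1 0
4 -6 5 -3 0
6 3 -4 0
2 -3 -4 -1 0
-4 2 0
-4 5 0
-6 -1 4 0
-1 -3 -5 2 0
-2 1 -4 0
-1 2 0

6

There are 2^6 = 64 truth assignments over (x1, x2, x3, x4, x5, x6).
Split on x3. With x3 = True, the clauses containing x3 are satisfied and ¬x3 drops from the rest; 3 of the 2^5 = 32 assignments to the other variables satisfy what remains.
With x3 = False, by the same count on the reduced clause set, 3 assignments work.
Total: 3 + 3 = 6.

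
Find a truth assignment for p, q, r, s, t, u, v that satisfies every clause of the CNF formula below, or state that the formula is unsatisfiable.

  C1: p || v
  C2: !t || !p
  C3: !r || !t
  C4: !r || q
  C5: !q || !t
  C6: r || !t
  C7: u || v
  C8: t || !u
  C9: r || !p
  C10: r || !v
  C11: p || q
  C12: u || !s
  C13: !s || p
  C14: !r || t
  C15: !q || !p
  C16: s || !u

Case p = true:
(!t) alone gives t = false.
(!u) alone gives u = false.
(v) alone gives v = true.
(r) alone gives r = true.
That conflicts with the unit clause (!r).
So p must be the other value — set p = false.
(v) alone gives v = true.
(r) alone gives r = true.
(!t) alone gives t = false.
That conflicts with the unit clause (t).
Either choice for p ends in contradiction.

UNSATISFIABLE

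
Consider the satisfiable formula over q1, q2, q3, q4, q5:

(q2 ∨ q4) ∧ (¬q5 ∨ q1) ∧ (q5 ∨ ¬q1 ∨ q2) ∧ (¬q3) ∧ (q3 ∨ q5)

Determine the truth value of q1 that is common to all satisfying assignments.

Suppose q1 = False.
From the singleton clause (¬q5), q5 = False.
From the singleton clause (¬q3), q3 = False.
Now (q3) is unsatisfied and unit — conflict.
So every satisfying assignment has q1 = True.

True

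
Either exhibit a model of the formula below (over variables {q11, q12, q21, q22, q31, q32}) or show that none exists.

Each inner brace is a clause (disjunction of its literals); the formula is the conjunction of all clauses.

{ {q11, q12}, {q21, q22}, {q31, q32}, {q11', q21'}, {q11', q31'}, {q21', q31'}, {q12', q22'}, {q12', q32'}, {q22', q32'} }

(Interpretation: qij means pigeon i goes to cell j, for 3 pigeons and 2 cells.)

UNSATISFIABLE

Branch on q11: set q11 = 1.
(q21') alone gives q21 = 0.
(q22) alone gives q22 = 1.
(q31') alone gives q31 = 0.
(q32) alone gives q32 = 1.
But (q32') is also a unit clause — contradiction.
Backtrack on q11: now try q11 = 0.
(q12) alone gives q12 = 1.
(q22') alone gives q22 = 0.
(q21) alone gives q21 = 1.
(q31') alone gives q31 = 0.
(q32) alone gives q32 = 1.
But (q32') is also a unit clause — contradiction.
Either choice for q11 ends in contradiction.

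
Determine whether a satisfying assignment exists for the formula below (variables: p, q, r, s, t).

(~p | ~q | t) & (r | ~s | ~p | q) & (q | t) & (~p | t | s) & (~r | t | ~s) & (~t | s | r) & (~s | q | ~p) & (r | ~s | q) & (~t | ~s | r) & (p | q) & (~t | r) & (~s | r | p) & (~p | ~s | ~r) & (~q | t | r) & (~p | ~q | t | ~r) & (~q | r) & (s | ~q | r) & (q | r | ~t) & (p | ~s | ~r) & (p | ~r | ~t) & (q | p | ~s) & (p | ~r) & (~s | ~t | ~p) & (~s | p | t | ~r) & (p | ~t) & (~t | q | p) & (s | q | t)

Branch on q: set q = 1.
From the singleton clause (r), r = 1.
From the singleton clause (p), p = 1.
From the singleton clause (t), t = 1.
From the singleton clause (~s), s = 0.
Every clause now holds.
A satisfying assignment: p ↦ 1,  q ↦ 1,  r ↦ 1,  s ↦ 0,  t ↦ 1.

Yes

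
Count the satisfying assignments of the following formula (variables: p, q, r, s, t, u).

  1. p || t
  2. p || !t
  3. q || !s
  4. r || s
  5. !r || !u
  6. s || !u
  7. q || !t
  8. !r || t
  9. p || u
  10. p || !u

There are 2^6 = 64 truth assignments over (p, q, r, s, t, u).
Split on r. With r = true, the clauses containing r are satisfied and !r drops from the rest; 2 of the 2^5 = 32 assignments to the other variables satisfy what remains.
With r = false, by the same count on the reduced clause set, 4 assignments work.
(One model: p=T, q=T, r=F, s=T, t=F, u=F.)
Total: 2 + 4 = 6.

6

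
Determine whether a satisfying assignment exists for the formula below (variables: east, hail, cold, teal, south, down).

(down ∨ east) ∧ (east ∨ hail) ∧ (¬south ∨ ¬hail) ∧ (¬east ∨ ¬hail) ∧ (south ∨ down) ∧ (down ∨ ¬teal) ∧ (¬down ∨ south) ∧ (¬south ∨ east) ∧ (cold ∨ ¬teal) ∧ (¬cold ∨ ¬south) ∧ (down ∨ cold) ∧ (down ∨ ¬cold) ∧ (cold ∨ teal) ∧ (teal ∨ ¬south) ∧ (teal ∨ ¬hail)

Suppose down = True.
(south) alone gives south = True.
(¬hail) alone gives hail = False.
(east) alone gives east = True.
(¬cold) alone gives cold = False.
(¬teal) alone gives teal = False.
Now (teal) is unsatisfied and unit — conflict.
So down must be the other value — set down = False.
(east) alone gives east = True.
(¬hail) alone gives hail = False.
(south) alone gives south = True.
(¬teal) alone gives teal = False.
Now (teal) is unsatisfied and unit — conflict.
Neither down = True nor down = False works.
No assignment satisfies every clause.

Unsatisfiable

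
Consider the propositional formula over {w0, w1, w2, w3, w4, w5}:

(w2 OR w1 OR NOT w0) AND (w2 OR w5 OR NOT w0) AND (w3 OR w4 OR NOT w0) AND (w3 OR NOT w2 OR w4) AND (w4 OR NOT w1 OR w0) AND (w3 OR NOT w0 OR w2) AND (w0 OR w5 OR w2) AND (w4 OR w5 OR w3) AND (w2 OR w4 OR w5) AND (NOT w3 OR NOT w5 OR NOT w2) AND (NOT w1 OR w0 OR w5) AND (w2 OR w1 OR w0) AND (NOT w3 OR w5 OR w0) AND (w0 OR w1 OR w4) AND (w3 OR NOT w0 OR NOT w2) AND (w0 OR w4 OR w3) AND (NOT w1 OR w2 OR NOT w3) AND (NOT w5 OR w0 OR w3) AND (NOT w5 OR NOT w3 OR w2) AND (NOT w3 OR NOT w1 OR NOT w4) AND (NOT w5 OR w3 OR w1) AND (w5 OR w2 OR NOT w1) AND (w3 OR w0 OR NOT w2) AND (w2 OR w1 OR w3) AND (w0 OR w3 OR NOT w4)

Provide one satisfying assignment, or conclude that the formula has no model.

w0 ↦ true; w1 ↦ true; w2 ↦ true; w3 ↦ true; w4 ↦ false; w5 ↦ false

Try w2 = true.
Try w3 = true.
From the singleton clause (NOT w5), w5 = false.
From the singleton clause (w0), w0 = true.
Try w1 = true.
From the singleton clause (NOT w4), w4 = false.
This assignment satisfies each clause.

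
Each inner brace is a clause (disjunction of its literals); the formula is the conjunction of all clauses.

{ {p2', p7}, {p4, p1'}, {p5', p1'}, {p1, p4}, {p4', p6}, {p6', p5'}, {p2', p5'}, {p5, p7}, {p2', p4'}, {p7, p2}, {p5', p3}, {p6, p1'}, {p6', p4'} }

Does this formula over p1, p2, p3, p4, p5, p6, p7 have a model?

Try p2 = 0.
From the singleton clause (p7), p7 = 1.
Try p4 = 1.
From the singleton clause (p6), p6 = 1.
Now (p6') is unsatisfied and unit — conflict.
So p4 must be the other value — set p4 = 0.
From the singleton clause (p1'), p1 = 0.
Now (p1) is unsatisfied and unit — conflict.
Either choice for p4 ends in contradiction.
So p2 must be the other value — set p2 = 1.
From the singleton clause (p7), p7 = 1.
From the singleton clause (p5'), p5 = 0.
From the singleton clause (p4'), p4 = 0.
From the singleton clause (p1'), p1 = 0.
Now (p1) is unsatisfied and unit — conflict.
Either choice for p2 ends in contradiction.
No assignment satisfies every clause.

No, unsatisfiable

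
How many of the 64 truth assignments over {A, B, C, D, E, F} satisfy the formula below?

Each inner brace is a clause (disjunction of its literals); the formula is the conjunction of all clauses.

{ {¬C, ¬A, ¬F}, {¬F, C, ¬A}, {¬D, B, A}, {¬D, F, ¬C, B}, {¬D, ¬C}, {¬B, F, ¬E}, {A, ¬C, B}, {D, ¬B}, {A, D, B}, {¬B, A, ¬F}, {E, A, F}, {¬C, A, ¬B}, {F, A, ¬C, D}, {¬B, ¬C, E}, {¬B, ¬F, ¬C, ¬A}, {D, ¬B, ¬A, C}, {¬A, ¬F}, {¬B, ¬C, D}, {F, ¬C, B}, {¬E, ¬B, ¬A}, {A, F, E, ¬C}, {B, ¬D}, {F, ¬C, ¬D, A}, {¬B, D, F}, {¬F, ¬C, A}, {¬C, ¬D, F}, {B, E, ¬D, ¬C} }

There are 2^6 = 64 truth assignments over (A, B, C, D, E, F).
Split on D. With D = True, the clauses containing D are satisfied and ¬D drops from the rest; 1 of the 2^5 = 32 assignments to the other variables satisfy what remains.
With D = False, by the same count on the reduced clause set, 2 assignments work.
(One model: A=T, B=F, C=F, D=F, E=F, F=F.)
Total: 1 + 2 = 3.

3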